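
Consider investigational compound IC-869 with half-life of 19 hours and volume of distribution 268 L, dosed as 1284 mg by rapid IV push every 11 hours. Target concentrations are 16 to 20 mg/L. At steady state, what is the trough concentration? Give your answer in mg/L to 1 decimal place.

k = ln2/t½ = ln2/19 ≈ 0.036481 h⁻¹; fraction remaining f = e^(−kτ) = e^(−0.036481×11) ≈ 0.6695.
Single-dose peak C₀ = D/Vd = 1284/268 ≈ 4.791 mg/L.
Steady-state trough Cmin,ss = C₀·f/(1−f) ≈ 4.791 × 0.6695/0.3305 ≈ 9.705 mg/L.
Trough 9.7 mg/L vs MEC 16 mg/L: subtherapeutic.

9.7 mg/L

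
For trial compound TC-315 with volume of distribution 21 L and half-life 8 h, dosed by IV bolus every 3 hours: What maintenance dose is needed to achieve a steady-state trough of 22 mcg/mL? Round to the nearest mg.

137 mg

τ/t½ = 3/8 ≈ 0.375, so f = (1/2)^(3/8) ≈ 0.771105.
Cmin,ss = (D/Vd)·f/(1−f), so D = Cmin,ss·Vd·(1−f)/f.
D = 22 × 21 × (1−f)/f ≈ 22 × 21 × 0.29684 ≈ 137.14 mg.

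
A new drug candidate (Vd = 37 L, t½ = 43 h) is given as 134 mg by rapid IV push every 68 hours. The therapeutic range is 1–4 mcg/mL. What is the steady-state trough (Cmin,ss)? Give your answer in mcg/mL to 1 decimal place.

1.8 mcg/mL

k = ln2/t½ = ln2/43 ≈ 0.016120 h⁻¹; fraction remaining f = e^(−kτ) = e^(−0.016120×68) ≈ 0.3342.
Single-dose peak C₀ = D/Vd = 134/37 ≈ 3.622 mcg/mL.
Steady-state trough Cmin,ss = C₀·f/(1−f) ≈ 3.622 × 0.3342/0.6658 ≈ 1.818 mcg/mL.
Trough 1.8 mcg/mL vs MEC 1 mcg/mL: adequate.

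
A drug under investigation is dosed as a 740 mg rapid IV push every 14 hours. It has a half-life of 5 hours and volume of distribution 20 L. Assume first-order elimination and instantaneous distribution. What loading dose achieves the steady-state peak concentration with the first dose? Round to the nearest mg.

f = (1/2)^(14/5) ≈ 0.143587; accumulation ratio R = 1/(1−f) ≈ 1.16766.
Loading dose to hit Cmax,ss on first dose: D_load = D_maint·R ≈ 740 × 1.16766 ≈ 864.07 mg.

864 mg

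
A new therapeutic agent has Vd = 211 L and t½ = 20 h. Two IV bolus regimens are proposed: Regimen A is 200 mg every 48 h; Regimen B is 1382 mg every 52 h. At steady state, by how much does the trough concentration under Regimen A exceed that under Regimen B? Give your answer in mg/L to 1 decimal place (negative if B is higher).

-1.1 mg/L

Regimen A: f = (1/2)^(48/20) ≈ 0.1895; Cmin,ss = (200/211)·f/(1−f) ≈ 0.222 mg/L.
Regimen B: f = (1/2)^(52/20) ≈ 0.1649; Cmin,ss = (1382/211)·f/(1−f) ≈ 1.293 mg/L.
Difference ≈ 0.222 − 1.293 ≈ -1.071 mg/L.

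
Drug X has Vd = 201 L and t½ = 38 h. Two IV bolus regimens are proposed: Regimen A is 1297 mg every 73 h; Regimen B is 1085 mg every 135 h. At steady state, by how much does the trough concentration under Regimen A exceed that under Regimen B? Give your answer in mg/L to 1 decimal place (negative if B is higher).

Regimen A: f = (1/2)^(73/38) ≈ 0.2641; Cmin,ss = (1297/201)·f/(1−f) ≈ 2.316 mg/L.
Regimen B: f = (1/2)^(135/38) ≈ 0.0852; Cmin,ss = (1085/201)·f/(1−f) ≈ 0.503 mg/L.
Difference ≈ 2.316 − 0.503 ≈ 1.813 mg/L.

1.8 mg/L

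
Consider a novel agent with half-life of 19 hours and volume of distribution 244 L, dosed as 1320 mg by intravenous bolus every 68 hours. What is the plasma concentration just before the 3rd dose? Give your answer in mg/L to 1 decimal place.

0.5 mg/L

f = (1/2)^(τ/t½) = (1/2)^(68/19) ≈ 0.0837.
C₀ = D/Vd = 1320/244 ≈ 5.410 mg/L.
Before the 3rd dose, 2 doses have been given. Superposition: Cmin = C₀·(f + f²).
≈ 5.410 × (0.0837 + 0.0070) ≈ 5.410 × 0.0907 ≈ 0.491 mg/L.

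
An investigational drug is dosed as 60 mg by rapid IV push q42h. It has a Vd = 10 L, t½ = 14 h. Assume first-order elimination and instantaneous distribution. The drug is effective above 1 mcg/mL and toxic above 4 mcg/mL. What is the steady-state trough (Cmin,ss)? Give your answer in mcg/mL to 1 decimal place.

τ = 42 h = 3 half-lives, so f = (1/2)^3 = 0.125.
Accumulation ratio R = 1/(1 − f) = 1/0.875 = 8/7.
Single-dose peak C₀ = D/Vd = 60/10 = 6 mcg/mL.
Steady-state peak Cmax,ss = C₀·R = 6 × 8/7 ≈ 6.857 mcg/mL.
Steady-state trough Cmin,ss = Cmax,ss·f ≈ 6.857 × 0.125 ≈ 0.857 mcg/mL.
Trough 0.9 mcg/mL vs MEC 1 mcg/mL: subtherapeutic.

0.9 mcg/mL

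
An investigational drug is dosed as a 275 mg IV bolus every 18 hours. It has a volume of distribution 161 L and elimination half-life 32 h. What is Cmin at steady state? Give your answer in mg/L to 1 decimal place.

3.6 mg/L

τ/t½ = 18/32 ≈ 0.5625, so fraction remaining f = (1/2)^(18/32) ≈ 0.6771.
Accumulation ratio R = 1/(1 − f) ≈ 1/0.3229 ≈ 3.0969.
Single-dose peak C₀ = D/Vd = 275/161 ≈ 1.708 mg/L.
Cmax,ss = C₀/(1 − f) ≈ 1.708/0.3229 ≈ 5.290 mg/L.
Steady-state trough Cmin,ss = Cmax,ss·f ≈ 5.290 × 0.6771 ≈ 3.582 mg/L.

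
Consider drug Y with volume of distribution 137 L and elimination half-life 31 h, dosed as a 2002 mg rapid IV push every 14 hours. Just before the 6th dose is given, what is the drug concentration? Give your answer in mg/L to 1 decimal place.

f = (1/2)^(τ/t½) = (1/2)^(14/31) ≈ 0.7312.
C₀ = D/Vd = 2002/137 ≈ 14.613 mg/L.
Before the 6th dose, 5 doses have been given. Superposition: Cmin = C₀·(f + f² + … + f^5).
≈ 14.613 × (0.7312 + 0.5347 + 0.3909 + 0.2859 + 0.2090) ≈ 14.613 × 2.1517 ≈ 31.443 mg/L.

31.4 mg/L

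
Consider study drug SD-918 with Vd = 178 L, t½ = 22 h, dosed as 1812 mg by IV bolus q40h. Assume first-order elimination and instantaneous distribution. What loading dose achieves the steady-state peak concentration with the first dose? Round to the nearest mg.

f = (1/2)^(40/22) ≈ 0.283578; accumulation ratio R = 1/(1−f) ≈ 1.39583.
Loading dose to hit Cmax,ss on first dose: D_load = D_maint·R ≈ 1812 × 1.39583 ≈ 2529.24 mg.

2529 mg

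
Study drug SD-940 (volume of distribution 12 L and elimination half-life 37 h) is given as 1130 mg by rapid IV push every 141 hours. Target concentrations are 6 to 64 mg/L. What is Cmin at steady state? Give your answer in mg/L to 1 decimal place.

7.2 mg/L

Over one 141-h interval, 141/37 ≈ 3.8108 half-lives elapse, leaving f ≈ 0.0713 of each dose.
Each bolus raises the concentration by D/Vd = 1130/12 ≈ 94.167 mg/L.
Steady-state trough Cmin,ss = C₀·f/(1−f) ≈ 94.167 × 0.0713/0.9287 ≈ 7.230 mg/L.
Trough 7.2 mg/L vs MEC 6 mg/L: adequate.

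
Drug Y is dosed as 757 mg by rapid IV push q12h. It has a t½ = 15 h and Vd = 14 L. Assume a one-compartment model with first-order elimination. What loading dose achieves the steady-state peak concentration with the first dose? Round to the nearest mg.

f = (1/2)^(12/15) ≈ 0.574349; accumulation ratio R = 1/(1−f) ≈ 2.34934.
Loading dose to hit Cmax,ss on first dose: D_load = D_maint·R ≈ 757 × 2.34934 ≈ 1778.45 mg.

1778 mg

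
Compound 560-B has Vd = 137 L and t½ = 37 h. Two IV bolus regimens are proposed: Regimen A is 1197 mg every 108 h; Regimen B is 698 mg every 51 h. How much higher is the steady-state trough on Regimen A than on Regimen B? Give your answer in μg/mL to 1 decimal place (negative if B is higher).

-1.9 μg/mL

Regimen A: f = (1/2)^(108/37) ≈ 0.1322; Cmin,ss = (1197/137)·f/(1−f) ≈ 1.331 μg/mL.
Regimen B: f = (1/2)^(51/37) ≈ 0.3847; Cmin,ss = (698/137)·f/(1−f) ≈ 3.185 μg/mL.
Difference ≈ 1.331 − 3.185 ≈ -1.854 μg/mL.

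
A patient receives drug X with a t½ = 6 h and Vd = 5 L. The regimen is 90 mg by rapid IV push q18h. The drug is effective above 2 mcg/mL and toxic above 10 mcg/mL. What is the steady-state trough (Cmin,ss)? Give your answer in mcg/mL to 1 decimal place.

2.6 mcg/mL

The dosing interval is 3 half-lives, so f = 2^(−3) = 0.125.
At steady state, R = 1/(1 − 0.125) = 8/7.
Single-dose peak C₀ = D/Vd = 90/5 = 18 mcg/mL.
Steady-state peak Cmax,ss = C₀·R = 18 × 8/7 ≈ 20.571 mcg/mL.
Steady-state trough Cmin,ss = Cmax,ss·f ≈ 20.571 × 0.125 ≈ 2.571 mcg/mL.
Trough 2.6 mcg/mL vs MEC 2 mcg/mL: adequate.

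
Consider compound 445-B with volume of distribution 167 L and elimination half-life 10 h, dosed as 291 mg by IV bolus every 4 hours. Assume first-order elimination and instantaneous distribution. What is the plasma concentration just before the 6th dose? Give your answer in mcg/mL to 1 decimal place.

4.1 mcg/mL

f = (1/2)^(τ/t½) = (1/2)^(4/10) ≈ 0.7579.
C₀ = D/Vd = 291/167 ≈ 1.743 mcg/mL.
Before the 6th dose, 5 doses have been given. Superposition: Cmin = C₀·(f + f² + … + f^5).
≈ 1.743 × (0.7579 + 0.5744 + 0.4353 + 0.3299 + 0.2501) ≈ 1.743 × 2.3476 ≈ 4.092 mcg/mL.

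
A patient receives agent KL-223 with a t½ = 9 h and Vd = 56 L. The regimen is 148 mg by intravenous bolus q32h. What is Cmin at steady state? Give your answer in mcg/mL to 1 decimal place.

τ/t½ = 32/9 ≈ 3.5556, so fraction remaining f = (1/2)^(32/9) ≈ 0.0850.
At steady state, accumulation factor R = 1/(1 − e^(−kτ)) ≈ 1.0929.
Each bolus raises the concentration by D/Vd = 148/56 ≈ 2.643 mcg/mL.
Steady-state peak Cmax,ss = C₀·R ≈ 2.643 × 1.0929 ≈ 2.889 mcg/mL.
One interval later, Cmin,ss = Cmax,ss·e^(−kτ) ≈ 2.889 × 0.0850 ≈ 0.246 mcg/mL.

0.2 mcg/mL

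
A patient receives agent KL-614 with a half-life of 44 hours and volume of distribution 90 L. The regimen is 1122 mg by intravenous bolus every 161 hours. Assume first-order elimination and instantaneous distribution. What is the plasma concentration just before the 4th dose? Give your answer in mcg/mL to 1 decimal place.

1.1 mcg/mL

f = (1/2)^(τ/t½) = (1/2)^(161/44) ≈ 0.0792.
C₀ = D/Vd = 1122/90 ≈ 12.467 mcg/mL.
Before the 4th dose, 3 doses have been given. Superposition: Cmin = C₀·(f + f² + … + f^3).
≈ 12.467 × (0.0792 + 0.0063 + 0.0005) ≈ 12.467 × 0.0860 ≈ 1.072 mcg/mL.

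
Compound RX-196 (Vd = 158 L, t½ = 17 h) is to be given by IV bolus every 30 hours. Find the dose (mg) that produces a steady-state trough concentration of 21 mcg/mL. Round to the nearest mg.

τ/t½ = 30/17 ≈ 1.7647, so f = (1/2)^(30/17) ≈ 0.294287.
Cmin,ss = (D/Vd)·f/(1−f), so D = Cmin,ss·Vd·(1−f)/f.
D = 21 × 158 × (1−f)/f ≈ 21 × 158 × 2.39804 ≈ 7956.70 mg.

7957 mg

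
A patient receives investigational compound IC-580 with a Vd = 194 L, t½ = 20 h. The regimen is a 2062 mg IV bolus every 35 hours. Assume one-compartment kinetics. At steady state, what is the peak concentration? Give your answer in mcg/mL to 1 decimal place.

15.1 mcg/mL

Over one 35-h interval, 35/20 ≈ 1.75 half-lives elapse, leaving f ≈ 0.2973 of each dose.
At steady state, accumulation factor R = 1/(1 − e^(−kτ)) ≈ 1.4231.
Each bolus raises the concentration by D/Vd = 2062/194 ≈ 10.629 mcg/mL.
Steady-state peak Cmax,ss = C₀·R ≈ 10.629 × 1.4231 ≈ 15.126 mcg/mL.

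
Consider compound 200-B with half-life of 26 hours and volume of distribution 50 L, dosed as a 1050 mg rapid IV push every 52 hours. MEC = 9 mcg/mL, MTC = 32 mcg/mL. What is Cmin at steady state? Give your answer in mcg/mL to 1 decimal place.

7.0 mcg/mL

τ = 52 h = 2 half-lives, so f = (1/2)^2 = 0.25.
At steady state, R = 1/(1 − 0.25) = 4/3.
Single-dose peak C₀ = D/Vd = 1050/50 = 21 mcg/mL.
Steady-state peak Cmax,ss = C₀·R = 21 × 4/3 ≈ 28.000 mcg/mL.
Steady-state trough Cmin,ss = Cmax,ss·f ≈ 28.000 × 0.25 ≈ 7.000 mcg/mL.
Trough 7.0 mcg/mL vs MEC 9 mcg/mL: subtherapeutic.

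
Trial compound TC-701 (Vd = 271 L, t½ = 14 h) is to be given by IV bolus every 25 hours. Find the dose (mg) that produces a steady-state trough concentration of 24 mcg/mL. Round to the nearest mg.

15921 mg

τ/t½ = 25/14 ≈ 1.7857, so f = (1/2)^(25/14) ≈ 0.290032.
Cmin,ss = (D/Vd)·f/(1−f), so D = Cmin,ss·Vd·(1−f)/f.
D = 24 × 271 × (1−f)/f ≈ 24 × 271 × 2.44790 ≈ 15921.14 mg.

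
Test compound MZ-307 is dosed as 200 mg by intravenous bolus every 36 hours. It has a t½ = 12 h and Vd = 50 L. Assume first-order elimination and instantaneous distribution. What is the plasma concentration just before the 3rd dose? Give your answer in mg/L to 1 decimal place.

0.6 mg/L

f = (1/2)^(τ/t½) = (1/2)^(36/12) ≈ 0.1250.
C₀ = D/Vd = 200/50 ≈ 4.000 mg/L.
Before the 3rd dose, 2 doses have been given. Superposition: Cmin = C₀·(f + f²).
≈ 4.000 × (0.1250 + 0.0156) ≈ 4.000 × 0.1406 ≈ 0.562 mg/L.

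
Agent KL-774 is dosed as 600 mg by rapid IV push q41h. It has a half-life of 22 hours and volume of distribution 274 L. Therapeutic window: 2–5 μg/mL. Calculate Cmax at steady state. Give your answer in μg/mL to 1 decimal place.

3.0 μg/mL

k = ln2/t½ = ln2/22 ≈ 0.031507 h⁻¹; fraction remaining f = e^(−kτ) = e^(−0.031507×41) ≈ 0.2748.
Accumulation ratio R = 1/(1 − f) ≈ 1/0.7252 ≈ 1.3789.
Each bolus raises the concentration by D/Vd = 600/274 ≈ 2.190 μg/mL.
Steady-state peak Cmax,ss = C₀·R ≈ 2.190 × 1.3789 ≈ 3.020 μg/mL.
Peak 3.0 μg/mL vs MTC 5 μg/mL: below toxic threshold.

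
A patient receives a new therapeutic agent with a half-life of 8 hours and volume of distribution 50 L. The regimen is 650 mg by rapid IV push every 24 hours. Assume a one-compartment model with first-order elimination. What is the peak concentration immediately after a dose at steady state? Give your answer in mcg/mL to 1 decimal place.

The dosing interval is 3 half-lives, so f = 2^(−3) = 0.125.
Accumulation ratio R = 1/(1 − f) = 1/0.875 = 8/7.
Single-dose peak C₀ = D/Vd = 650/50 = 13 mcg/mL.
Steady-state peak Cmax,ss = C₀·R = 13 × 8/7 ≈ 14.857 mcg/mL.

14.9 mcg/mL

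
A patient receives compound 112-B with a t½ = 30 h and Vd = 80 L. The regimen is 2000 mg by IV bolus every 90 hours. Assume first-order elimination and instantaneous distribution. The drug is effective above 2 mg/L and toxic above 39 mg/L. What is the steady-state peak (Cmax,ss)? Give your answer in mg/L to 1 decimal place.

28.6 mg/L

τ = 90 h = 3 half-lives, so f = (1/2)^3 = 0.125.
Accumulation ratio R = 1/(1 − f) = 1/0.875 = 8/7.
Single-dose peak C₀ = D/Vd = 2000/80 = 25 mg/L.
Steady-state peak Cmax,ss = C₀·R = 25 × 8/7 ≈ 28.571 mg/L.
Peak 28.6 mg/L vs MTC 39 mg/L: below toxic threshold.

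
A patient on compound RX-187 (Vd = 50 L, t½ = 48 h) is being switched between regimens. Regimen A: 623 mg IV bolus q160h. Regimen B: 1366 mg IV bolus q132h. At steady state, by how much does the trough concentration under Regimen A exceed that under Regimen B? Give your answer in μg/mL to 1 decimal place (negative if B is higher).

Regimen A: f = (1/2)^(160/48) ≈ 0.0992; Cmin,ss = (623/50)·f/(1−f) ≈ 1.372 μg/mL.
Regimen B: f = (1/2)^(132/48) ≈ 0.1487; Cmin,ss = (1366/50)·f/(1−f) ≈ 4.772 μg/mL.
Difference ≈ 1.372 − 4.772 ≈ -3.400 μg/mL.

-3.4 μg/mL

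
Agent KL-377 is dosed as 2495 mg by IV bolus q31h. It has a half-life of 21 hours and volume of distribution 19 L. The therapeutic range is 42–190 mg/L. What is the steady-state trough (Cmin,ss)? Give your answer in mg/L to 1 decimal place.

73.7 mg/L

k = ln2/t½ = ln2/21 ≈ 0.033007 h⁻¹; fraction remaining f = e^(−kτ) = e^(−0.033007×31) ≈ 0.3594.
At steady state, accumulation factor R = 1/(1 − e^(−kτ)) ≈ 1.5610.
Single-dose peak C₀ = D/Vd = 2495/19 ≈ 131.316 mg/L.
Cmax,ss = C₀/(1 − f) ≈ 131.316/0.6406 ≈ 204.989 mg/L.
Steady-state trough Cmin,ss = Cmax,ss·f ≈ 204.989 × 0.3594 ≈ 73.673 mg/L.
Trough 73.7 mg/L vs MEC 42 mg/L: adequate.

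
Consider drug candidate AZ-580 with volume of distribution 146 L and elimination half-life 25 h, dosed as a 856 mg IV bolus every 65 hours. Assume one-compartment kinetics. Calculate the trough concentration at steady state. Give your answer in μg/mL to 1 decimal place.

1.2 μg/mL

τ/t½ = 65/25 ≈ 2.6, so fraction remaining f = (1/2)^(65/25) ≈ 0.1649.
Accumulation ratio R = 1/(1 − f) ≈ 1/0.8351 ≈ 1.1975.
Each bolus raises the concentration by D/Vd = 856/146 ≈ 5.863 μg/mL.
Cmax,ss = C₀/(1 − f) ≈ 5.863/0.8351 ≈ 7.021 μg/mL.
One interval later, Cmin,ss = Cmax,ss·e^(−kτ) ≈ 7.021 × 0.1649 ≈ 1.158 μg/mL.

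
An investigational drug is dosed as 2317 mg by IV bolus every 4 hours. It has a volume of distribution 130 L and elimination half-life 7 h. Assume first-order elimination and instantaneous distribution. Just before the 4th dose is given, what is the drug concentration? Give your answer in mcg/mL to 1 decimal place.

f = (1/2)^(τ/t½) = (1/2)^(4/7) ≈ 0.6730.
C₀ = D/Vd = 2317/130 ≈ 17.823 mcg/mL.
Before the 4th dose, 3 doses have been given. Superposition: Cmin = C₀·(f + f² + … + f^3).
≈ 17.823 × (0.6730 + 0.4529 + 0.3048) ≈ 17.823 × 1.4307 ≈ 25.499 mcg/mL.

25.5 mcg/mL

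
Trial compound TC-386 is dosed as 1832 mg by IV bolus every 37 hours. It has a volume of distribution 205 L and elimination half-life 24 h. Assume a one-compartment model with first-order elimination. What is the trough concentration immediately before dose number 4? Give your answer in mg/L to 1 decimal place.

f = (1/2)^(τ/t½) = (1/2)^(37/24) ≈ 0.3435.
C₀ = D/Vd = 1832/205 ≈ 8.937 mg/L.
Before the 4th dose, 3 doses have been given. Superposition: Cmin = C₀·(f + f² + … + f^3).
≈ 8.937 × (0.3435 + 0.1180 + 0.0405) ≈ 8.937 × 0.5020 ≈ 4.486 mg/L.

4.5 mg/L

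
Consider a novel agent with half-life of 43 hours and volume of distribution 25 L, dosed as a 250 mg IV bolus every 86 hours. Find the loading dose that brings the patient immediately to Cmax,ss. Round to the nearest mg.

f = (1/2)^(86/43) ≈ 0.250000; accumulation ratio R = 1/(1−f) ≈ 1.33333.
Loading dose to hit Cmax,ss on first dose: D_load = D_maint·R ≈ 250 × 1.33333 ≈ 333.33 mg.

333 mg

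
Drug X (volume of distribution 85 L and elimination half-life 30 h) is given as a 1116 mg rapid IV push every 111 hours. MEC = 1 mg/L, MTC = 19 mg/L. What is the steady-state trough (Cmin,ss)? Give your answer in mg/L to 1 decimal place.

Over one 111-h interval, 111/30 ≈ 3.7 half-lives elapse, leaving f ≈ 0.0769 of each dose.
Accumulation ratio R = 1/(1 − f) ≈ 1/0.9231 ≈ 1.0833.
Single-dose peak C₀ = D/Vd = 1116/85 ≈ 13.129 mg/L.
Cmax,ss = C₀/(1 − f) ≈ 13.129/0.9231 ≈ 14.223 mg/L.
One interval later, Cmin,ss = Cmax,ss·e^(−kτ) ≈ 14.223 × 0.0769 ≈ 1.094 mg/L.
Trough 1.1 mg/L vs MEC 1 mg/L: adequate.

1.1 mg/L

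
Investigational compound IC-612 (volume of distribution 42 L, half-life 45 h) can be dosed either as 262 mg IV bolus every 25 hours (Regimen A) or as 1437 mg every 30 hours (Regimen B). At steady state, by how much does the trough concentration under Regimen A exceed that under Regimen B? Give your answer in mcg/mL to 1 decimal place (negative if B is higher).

Regimen A: f = (1/2)^(25/45) ≈ 0.6804; Cmin,ss = (262/42)·f/(1−f) ≈ 13.280 mcg/mL.
Regimen B: f = (1/2)^(30/45) ≈ 0.6300; Cmin,ss = (1437/42)·f/(1−f) ≈ 58.257 mcg/mL.
Difference ≈ 13.280 − 58.257 ≈ -44.977 mcg/mL.

-45.0 mcg/mL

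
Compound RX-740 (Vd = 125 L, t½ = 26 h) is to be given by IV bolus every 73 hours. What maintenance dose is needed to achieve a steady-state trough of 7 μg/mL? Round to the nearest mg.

τ/t½ = 73/26 ≈ 2.8077, so f = (1/2)^(73/26) ≈ 0.142824.
Cmin,ss = (D/Vd)·f/(1−f), so D = Cmin,ss·Vd·(1−f)/f.
D = 7 × 125 × (1−f)/f ≈ 7 × 125 × 6.00162 ≈ 5251.42 mg.

5251 mg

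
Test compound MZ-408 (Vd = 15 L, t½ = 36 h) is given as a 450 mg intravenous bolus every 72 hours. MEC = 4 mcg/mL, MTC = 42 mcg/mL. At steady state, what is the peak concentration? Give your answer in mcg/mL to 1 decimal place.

40.0 mcg/mL

τ = 72 h = 2 half-lives, so f = (1/2)^2 = 0.25.
Accumulation ratio R = 1/(1 − f) = 1/0.75 = 4/3.
Single-dose peak C₀ = D/Vd = 450/15 = 30 mcg/mL.
Steady-state peak Cmax,ss = C₀·R = 30 × 4/3 ≈ 40.000 mcg/mL.
Peak 40.0 mcg/mL vs MTC 42 mcg/mL: below toxic threshold.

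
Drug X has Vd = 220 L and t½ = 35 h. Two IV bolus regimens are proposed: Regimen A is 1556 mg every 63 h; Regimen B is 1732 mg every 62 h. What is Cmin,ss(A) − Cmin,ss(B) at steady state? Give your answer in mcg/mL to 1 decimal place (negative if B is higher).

Regimen A: f = (1/2)^(63/35) ≈ 0.2872; Cmin,ss = (1556/220)·f/(1−f) ≈ 2.850 mcg/mL.
Regimen B: f = (1/2)^(62/35) ≈ 0.2929; Cmin,ss = (1732/220)·f/(1−f) ≈ 3.261 mcg/mL.
Difference ≈ 2.850 − 3.261 ≈ -0.411 mcg/mL.

-0.4 mcg/mL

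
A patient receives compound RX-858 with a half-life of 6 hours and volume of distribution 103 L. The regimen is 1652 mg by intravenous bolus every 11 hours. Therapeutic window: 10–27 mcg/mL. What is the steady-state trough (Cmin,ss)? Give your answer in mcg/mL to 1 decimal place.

k = ln2/t½ = ln2/6 ≈ 0.115525 h⁻¹; fraction remaining f = e^(−kτ) = e^(−0.115525×11) ≈ 0.2806.
Accumulation ratio R = 1/(1 − f) ≈ 1/0.7194 ≈ 1.3900.
Single-dose peak C₀ = D/Vd = 1652/103 ≈ 16.039 mcg/mL.
Steady-state peak Cmax,ss = C₀·R ≈ 16.039 × 1.3900 ≈ 22.294 mcg/mL.
One interval later, Cmin,ss = Cmax,ss·e^(−kτ) ≈ 22.294 × 0.2806 ≈ 6.256 mcg/mL.
Trough 6.3 mcg/mL vs MEC 10 mcg/mL: subtherapeutic.

6.3 mcg/mL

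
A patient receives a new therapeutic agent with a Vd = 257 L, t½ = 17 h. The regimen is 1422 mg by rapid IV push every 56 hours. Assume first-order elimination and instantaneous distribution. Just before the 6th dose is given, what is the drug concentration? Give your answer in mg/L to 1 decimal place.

f = (1/2)^(τ/t½) = (1/2)^(56/17) ≈ 0.1019.
C₀ = D/Vd = 1422/257 ≈ 5.533 mg/L.
Before the 6th dose, 5 doses have been given. Superposition: Cmin = C₀·(f + f² + … + f^5).
≈ 5.533 × (0.1019 + 0.0104 + 0.0011 + 0.0001 + 0.0000) ≈ 5.533 × 0.1135 ≈ 0.628 mg/L.

0.6 mg/L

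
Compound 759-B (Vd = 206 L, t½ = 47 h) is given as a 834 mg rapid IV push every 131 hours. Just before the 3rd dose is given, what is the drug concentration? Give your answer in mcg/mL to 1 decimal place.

0.7 mcg/mL

f = (1/2)^(τ/t½) = (1/2)^(131/47) ≈ 0.1449.
C₀ = D/Vd = 834/206 ≈ 4.049 mcg/mL.
Before the 3rd dose, 2 doses have been given. Superposition: Cmin = C₀·(f + f²).
≈ 4.049 × (0.1449 + 0.0210) ≈ 4.049 × 0.1659 ≈ 0.672 mcg/mL.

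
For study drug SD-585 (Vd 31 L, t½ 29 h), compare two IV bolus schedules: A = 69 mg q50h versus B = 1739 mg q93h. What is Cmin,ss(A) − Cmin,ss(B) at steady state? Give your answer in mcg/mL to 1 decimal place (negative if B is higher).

-5.8 mcg/mL

Regimen A: f = (1/2)^(50/29) ≈ 0.3027; Cmin,ss = (69/31)·f/(1−f) ≈ 0.966 mcg/mL.
Regimen B: f = (1/2)^(93/29) ≈ 0.1083; Cmin,ss = (1739/31)·f/(1−f) ≈ 6.813 mcg/mL.
Difference ≈ 0.966 − 6.813 ≈ -5.847 mcg/mL.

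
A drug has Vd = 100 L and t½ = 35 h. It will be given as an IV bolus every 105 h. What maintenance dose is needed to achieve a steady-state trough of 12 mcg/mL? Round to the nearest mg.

τ/t½ = 105/35 ≈ 3, so f = (1/2)^(105/35) ≈ 0.125000.
Cmin,ss = (D/Vd)·f/(1−f), so D = Cmin,ss·Vd·(1−f)/f.
D = 12 × 100 × (1−f)/f ≈ 12 × 100 × 7.00000 ≈ 8400.00 mg.

8400 mg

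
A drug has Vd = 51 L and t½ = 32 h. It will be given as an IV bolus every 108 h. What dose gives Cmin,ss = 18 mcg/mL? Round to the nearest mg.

8606 mg

τ/t½ = 108/32 ≈ 3.375, so f = (1/2)^(108/32) ≈ 0.096388.
Cmin,ss = (D/Vd)·f/(1−f), so D = Cmin,ss·Vd·(1−f)/f.
D = 18 × 51 × (1−f)/f ≈ 18 × 51 × 9.37474 ≈ 8606.01 mg.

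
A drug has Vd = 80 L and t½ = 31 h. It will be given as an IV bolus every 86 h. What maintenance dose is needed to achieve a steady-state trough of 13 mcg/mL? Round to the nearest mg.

τ/t½ = 86/31 ≈ 2.7742, so f = (1/2)^(86/31) ≈ 0.146179.
Cmin,ss = (D/Vd)·f/(1−f), so D = Cmin,ss·Vd·(1−f)/f.
D = 13 × 80 × (1−f)/f ≈ 13 × 80 × 5.84093 ≈ 6074.57 mg.

6075 mg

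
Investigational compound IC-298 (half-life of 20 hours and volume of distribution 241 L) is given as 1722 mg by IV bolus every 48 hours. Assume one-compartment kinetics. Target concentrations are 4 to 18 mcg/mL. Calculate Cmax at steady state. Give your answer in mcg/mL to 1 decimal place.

8.8 mcg/mL

Over one 48-h interval, 48/20 ≈ 2.4 half-lives elapse, leaving f ≈ 0.1895 of each dose.
At steady state, accumulation factor R = 1/(1 − e^(−kτ)) ≈ 1.2338.
Each bolus raises the concentration by D/Vd = 1722/241 ≈ 7.145 mcg/mL.
Steady-state peak Cmax,ss = C₀·R ≈ 7.145 × 1.2338 ≈ 8.816 mcg/mL.
Peak 8.8 mcg/mL vs MTC 18 mcg/mL: below toxic threshold.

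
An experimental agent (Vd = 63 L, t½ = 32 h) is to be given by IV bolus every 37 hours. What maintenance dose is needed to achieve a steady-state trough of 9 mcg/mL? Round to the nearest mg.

τ/t½ = 37/32 ≈ 1.1562, so f = (1/2)^(37/32) ≈ 0.448677.
Cmin,ss = (D/Vd)·f/(1−f), so D = Cmin,ss·Vd·(1−f)/f.
D = 9 × 63 × (1−f)/f ≈ 9 × 63 × 1.22877 ≈ 696.71 mg.

697 mg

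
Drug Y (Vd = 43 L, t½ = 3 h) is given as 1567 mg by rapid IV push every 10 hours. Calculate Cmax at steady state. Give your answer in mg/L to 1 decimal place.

40.5 mg/L

k = ln2/t½ = ln2/3 ≈ 0.231049 h⁻¹; fraction remaining f = e^(−kτ) = e^(−0.231049×10) ≈ 0.0992.
At steady state, accumulation factor R = 1/(1 − e^(−kτ)) ≈ 1.1101.
Single-dose peak C₀ = D/Vd = 1567/43 ≈ 36.442 mg/L.
Steady-state peak Cmax,ss = C₀·R ≈ 36.442 × 1.1101 ≈ 40.454 mg/L.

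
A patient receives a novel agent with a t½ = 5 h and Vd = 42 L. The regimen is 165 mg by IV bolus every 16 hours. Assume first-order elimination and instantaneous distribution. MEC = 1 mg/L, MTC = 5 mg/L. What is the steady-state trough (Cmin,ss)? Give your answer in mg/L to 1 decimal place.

0.5 mg/L

Over one 16-h interval, 16/5 ≈ 3.2 half-lives elapse, leaving f ≈ 0.1088 of each dose.
Single-dose peak C₀ = D/Vd = 165/42 ≈ 3.929 mg/L.
Steady-state trough Cmin,ss = C₀·f/(1−f) ≈ 3.929 × 0.1088/0.8912 ≈ 0.480 mg/L.
Trough 0.5 mg/L vs MEC 1 mg/L: subtherapeutic.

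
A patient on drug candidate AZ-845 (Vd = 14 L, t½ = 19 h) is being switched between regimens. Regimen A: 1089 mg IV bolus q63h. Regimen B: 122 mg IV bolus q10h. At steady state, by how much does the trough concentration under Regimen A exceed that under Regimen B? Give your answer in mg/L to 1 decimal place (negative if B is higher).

-11.1 mg/L

Regimen A: f = (1/2)^(63/19) ≈ 0.1004; Cmin,ss = (1089/14)·f/(1−f) ≈ 8.681 mg/L.
Regimen B: f = (1/2)^(10/19) ≈ 0.6943; Cmin,ss = (122/14)·f/(1−f) ≈ 19.792 mg/L.
Difference ≈ 8.681 − 19.792 ≈ -11.111 mg/L.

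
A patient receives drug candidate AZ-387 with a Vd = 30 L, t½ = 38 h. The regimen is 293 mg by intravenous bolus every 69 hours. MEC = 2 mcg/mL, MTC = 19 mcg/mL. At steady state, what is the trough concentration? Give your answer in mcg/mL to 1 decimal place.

3.9 mcg/mL

τ/t½ = 69/38 ≈ 1.8158, so fraction remaining f = (1/2)^(69/38) ≈ 0.2840.
Accumulation ratio R = 1/(1 − f) ≈ 1/0.7160 ≈ 1.3966.
Each bolus raises the concentration by D/Vd = 293/30 ≈ 9.767 mcg/mL.
Cmax,ss = C₀/(1 − f) ≈ 9.767/0.7160 ≈ 13.641 mcg/mL.
One interval later, Cmin,ss = Cmax,ss·e^(−kτ) ≈ 13.641 × 0.2840 ≈ 3.874 mcg/mL.
Trough 3.9 mcg/mL vs MEC 2 mcg/mL: adequate.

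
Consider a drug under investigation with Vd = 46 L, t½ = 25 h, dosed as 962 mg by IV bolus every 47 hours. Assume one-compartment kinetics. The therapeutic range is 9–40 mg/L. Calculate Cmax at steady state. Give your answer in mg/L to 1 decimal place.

28.7 mg/L

k = ln2/t½ = ln2/25 ≈ 0.027726 h⁻¹; fraction remaining f = e^(−kτ) = e^(−0.027726×47) ≈ 0.2717.
At steady state, accumulation factor R = 1/(1 − e^(−kτ)) ≈ 1.3731.
Each bolus raises the concentration by D/Vd = 962/46 ≈ 20.913 mg/L.
Steady-state peak Cmax,ss = C₀·R ≈ 20.913 × 1.3731 ≈ 28.716 mg/L.
Peak 28.7 mg/L vs MTC 40 mg/L: below toxic threshold.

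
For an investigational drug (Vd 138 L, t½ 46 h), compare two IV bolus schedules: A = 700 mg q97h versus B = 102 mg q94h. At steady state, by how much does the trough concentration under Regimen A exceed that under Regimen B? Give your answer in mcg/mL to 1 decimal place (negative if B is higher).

1.3 mcg/mL

Regimen A: f = (1/2)^(97/46) ≈ 0.2319; Cmin,ss = (700/138)·f/(1−f) ≈ 1.531 mcg/mL.
Regimen B: f = (1/2)^(94/46) ≈ 0.2426; Cmin,ss = (102/138)·f/(1−f) ≈ 0.237 mcg/mL.
Difference ≈ 1.531 − 0.237 ≈ 1.294 mcg/mL.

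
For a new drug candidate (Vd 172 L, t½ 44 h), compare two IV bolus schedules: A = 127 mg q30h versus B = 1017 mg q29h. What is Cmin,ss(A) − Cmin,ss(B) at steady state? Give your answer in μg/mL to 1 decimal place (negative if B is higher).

-9.0 μg/mL

Regimen A: f = (1/2)^(30/44) ≈ 0.6234; Cmin,ss = (127/172)·f/(1−f) ≈ 1.222 μg/mL.
Regimen B: f = (1/2)^(29/44) ≈ 0.6333; Cmin,ss = (1017/172)·f/(1−f) ≈ 10.212 μg/mL.
Difference ≈ 1.222 − 10.212 ≈ -8.990 μg/mL.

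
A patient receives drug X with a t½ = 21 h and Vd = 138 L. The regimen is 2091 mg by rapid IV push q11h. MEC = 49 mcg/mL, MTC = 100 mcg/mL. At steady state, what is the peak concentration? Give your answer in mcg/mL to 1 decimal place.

49.8 mcg/mL

k = ln2/t½ = ln2/21 ≈ 0.033007 h⁻¹; fraction remaining f = e^(−kτ) = e^(−0.033007×11) ≈ 0.6955.
At steady state, accumulation factor R = 1/(1 − e^(−kτ)) ≈ 3.2841.
Single-dose peak C₀ = D/Vd = 2091/138 ≈ 15.152 mcg/mL.
Cmax,ss = C₀/(1 − f) ≈ 15.152/0.3045 ≈ 49.760 mcg/mL.
Peak 49.8 mcg/mL vs MTC 100 mcg/mL: below toxic threshold.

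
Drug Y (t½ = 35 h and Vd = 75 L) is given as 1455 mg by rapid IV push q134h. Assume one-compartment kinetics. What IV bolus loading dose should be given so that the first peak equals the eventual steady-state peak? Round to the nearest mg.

f = (1/2)^(134/35) ≈ 0.070386; accumulation ratio R = 1/(1−f) ≈ 1.07572.
Loading dose to hit Cmax,ss on first dose: D_load = D_maint·R ≈ 1455 × 1.07572 ≈ 1565.17 mg.

1565 mg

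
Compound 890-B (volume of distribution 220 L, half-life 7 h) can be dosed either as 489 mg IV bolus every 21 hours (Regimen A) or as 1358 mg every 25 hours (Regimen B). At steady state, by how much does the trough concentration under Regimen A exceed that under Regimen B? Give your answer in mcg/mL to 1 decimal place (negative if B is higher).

Regimen A: f = (1/2)^(21/7) ≈ 0.1250; Cmin,ss = (489/220)·f/(1−f) ≈ 0.318 mcg/mL.
Regimen B: f = (1/2)^(25/7) ≈ 0.0841; Cmin,ss = (1358/220)·f/(1−f) ≈ 0.567 mcg/mL.
Difference ≈ 0.318 − 0.567 ≈ -0.249 mcg/mL.

-0.2 mcg/mL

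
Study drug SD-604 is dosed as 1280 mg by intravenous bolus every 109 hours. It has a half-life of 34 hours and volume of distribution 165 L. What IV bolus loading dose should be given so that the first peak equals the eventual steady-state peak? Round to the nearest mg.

f = (1/2)^(109/34) ≈ 0.108376; accumulation ratio R = 1/(1−f) ≈ 1.12155.
Loading dose to hit Cmax,ss on first dose: D_load = D_maint·R ≈ 1280 × 1.12155 ≈ 1435.58 mg.

1436 mg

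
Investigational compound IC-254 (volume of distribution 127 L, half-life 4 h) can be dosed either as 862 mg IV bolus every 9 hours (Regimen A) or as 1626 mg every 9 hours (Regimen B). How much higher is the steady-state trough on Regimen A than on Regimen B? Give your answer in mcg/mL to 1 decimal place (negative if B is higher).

-1.6 mcg/mL

Regimen A: f = (1/2)^(9/4) ≈ 0.2102; Cmin,ss = (862/127)·f/(1−f) ≈ 1.806 mcg/mL.
Regimen B: f = (1/2)^(9/4) ≈ 0.2102; Cmin,ss = (1626/127)·f/(1−f) ≈ 3.407 mcg/mL.
Difference ≈ 1.806 − 3.407 ≈ -1.601 mcg/mL.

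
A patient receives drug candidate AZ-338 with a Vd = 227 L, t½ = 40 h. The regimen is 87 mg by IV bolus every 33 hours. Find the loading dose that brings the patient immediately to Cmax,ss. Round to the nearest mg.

f = (1/2)^(33/40) ≈ 0.564482; accumulation ratio R = 1/(1−f) ≈ 2.29612.
Loading dose to hit Cmax,ss on first dose: D_load = D_maint·R ≈ 87 × 2.29612 ≈ 199.76 mg.

200 mg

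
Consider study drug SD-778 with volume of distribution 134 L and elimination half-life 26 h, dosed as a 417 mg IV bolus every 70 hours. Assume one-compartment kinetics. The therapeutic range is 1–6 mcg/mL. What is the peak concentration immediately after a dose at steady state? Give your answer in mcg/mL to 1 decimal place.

Over one 70-h interval, 70/26 ≈ 2.6923 half-lives elapse, leaving f ≈ 0.1547 of each dose.
At steady state, accumulation factor R = 1/(1 − e^(−kτ)) ≈ 1.1830.
Each bolus raises the concentration by D/Vd = 417/134 ≈ 3.112 mcg/mL.
Steady-state peak Cmax,ss = C₀·R ≈ 3.112 × 1.1830 ≈ 3.681 mcg/mL.
Peak 3.7 mcg/mL vs MTC 6 mcg/mL: below toxic threshold.

3.7 mcg/mL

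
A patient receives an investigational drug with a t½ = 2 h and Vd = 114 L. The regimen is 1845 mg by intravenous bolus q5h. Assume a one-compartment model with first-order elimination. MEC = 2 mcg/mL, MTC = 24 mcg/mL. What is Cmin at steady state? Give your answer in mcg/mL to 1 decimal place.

3.5 mcg/mL

τ/t½ = 5/2 ≈ 2.5, so fraction remaining f = (1/2)^(5/2) ≈ 0.1768.
Single-dose peak C₀ = D/Vd = 1845/114 ≈ 16.184 mcg/mL.
Steady-state trough Cmin,ss = C₀·f/(1−f) ≈ 16.184 × 0.1768/0.8232 ≈ 3.476 mcg/mL.
Trough 3.5 mcg/mL vs MEC 2 mcg/mL: adequate.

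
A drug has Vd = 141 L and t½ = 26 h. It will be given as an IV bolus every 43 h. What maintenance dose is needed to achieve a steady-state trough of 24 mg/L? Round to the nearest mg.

7264 mg

τ/t½ = 43/26 ≈ 1.6538, so f = (1/2)^(43/26) ≈ 0.317792.
Cmin,ss = (D/Vd)·f/(1−f), so D = Cmin,ss·Vd·(1−f)/f.
D = 24 × 141 × (1−f)/f ≈ 24 × 141 × 2.14671 ≈ 7264.47 mg.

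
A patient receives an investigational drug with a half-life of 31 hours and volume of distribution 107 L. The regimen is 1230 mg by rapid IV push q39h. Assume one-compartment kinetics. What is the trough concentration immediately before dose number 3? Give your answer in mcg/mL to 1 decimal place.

f = (1/2)^(τ/t½) = (1/2)^(39/31) ≈ 0.4181.
C₀ = D/Vd = 1230/107 ≈ 11.495 mcg/mL.
Before the 3rd dose, 2 doses have been given. Superposition: Cmin = C₀·(f + f²).
≈ 11.495 × (0.4181 + 0.1748) ≈ 11.495 × 0.5929 ≈ 6.815 mcg/mL.

6.8 mcg/mL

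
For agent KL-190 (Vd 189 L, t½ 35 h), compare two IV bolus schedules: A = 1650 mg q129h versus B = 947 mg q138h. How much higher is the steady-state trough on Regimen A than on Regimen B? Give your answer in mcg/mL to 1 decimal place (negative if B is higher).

Regimen A: f = (1/2)^(129/35) ≈ 0.0777; Cmin,ss = (1650/189)·f/(1−f) ≈ 0.735 mcg/mL.
Regimen B: f = (1/2)^(138/35) ≈ 0.0650; Cmin,ss = (947/189)·f/(1−f) ≈ 0.348 mcg/mL.
Difference ≈ 0.735 − 0.348 ≈ 0.387 mcg/mL.

0.4 mcg/mL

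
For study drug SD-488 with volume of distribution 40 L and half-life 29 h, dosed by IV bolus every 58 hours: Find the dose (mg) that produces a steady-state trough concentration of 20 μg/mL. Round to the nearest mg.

τ/t½ = 58/29 ≈ 2, so f = (1/2)^(58/29) ≈ 0.250000.
Cmin,ss = (D/Vd)·f/(1−f), so D = Cmin,ss·Vd·(1−f)/f.
D = 20 × 40 × (1−f)/f ≈ 20 × 40 × 3.00000 ≈ 2400.00 mg.

2400 mg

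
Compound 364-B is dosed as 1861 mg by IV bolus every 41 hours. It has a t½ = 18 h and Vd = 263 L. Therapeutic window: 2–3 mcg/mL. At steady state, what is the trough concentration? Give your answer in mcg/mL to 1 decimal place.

1.8 mcg/mL

Over one 41-h interval, 41/18 ≈ 2.2778 half-lives elapse, leaving f ≈ 0.2062 of each dose.
Accumulation ratio R = 1/(1 − f) ≈ 1/0.7938 ≈ 1.2598.
Single-dose peak C₀ = D/Vd = 1861/263 ≈ 7.076 mcg/mL.
Steady-state peak Cmax,ss = C₀·R ≈ 7.076 × 1.2598 ≈ 8.914 mcg/mL.
Steady-state trough Cmin,ss = Cmax,ss·f ≈ 8.914 × 0.2062 ≈ 1.838 mcg/mL.
Trough 1.8 mcg/mL vs MEC 2 mcg/mL: subtherapeutic.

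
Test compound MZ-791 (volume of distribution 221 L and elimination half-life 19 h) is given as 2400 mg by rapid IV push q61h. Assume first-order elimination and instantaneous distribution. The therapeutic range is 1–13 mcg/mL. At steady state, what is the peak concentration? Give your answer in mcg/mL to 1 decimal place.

Over one 61-h interval, 61/19 ≈ 3.2105 half-lives elapse, leaving f ≈ 0.1080 of each dose.
At steady state, accumulation factor R = 1/(1 − e^(−kτ)) ≈ 1.1211.
Single-dose peak C₀ = D/Vd = 2400/221 ≈ 10.860 mcg/mL.
Steady-state peak Cmax,ss = C₀·R ≈ 10.860 × 1.1211 ≈ 12.175 mcg/mL.
Peak 12.2 mcg/mL vs MTC 13 mcg/mL: below toxic threshold.

12.2 mcg/mL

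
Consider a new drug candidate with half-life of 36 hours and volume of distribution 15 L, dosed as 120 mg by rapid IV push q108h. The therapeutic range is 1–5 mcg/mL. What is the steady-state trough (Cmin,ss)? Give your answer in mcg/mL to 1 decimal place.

τ = 108 h = 3 half-lives, so f = (1/2)^3 = 0.125.
Accumulation ratio R = 1/(1 − f) = 1/0.875 = 8/7.
Single-dose peak C₀ = D/Vd = 120/15 = 8 mcg/mL.
Steady-state peak Cmax,ss = C₀·R = 8 × 8/7 ≈ 9.143 mcg/mL.
Steady-state trough Cmin,ss = Cmax,ss·f ≈ 9.143 × 0.125 ≈ 1.143 mcg/mL.
Trough 1.1 mcg/mL vs MEC 1 mcg/mL: adequate.

1.1 mcg/mL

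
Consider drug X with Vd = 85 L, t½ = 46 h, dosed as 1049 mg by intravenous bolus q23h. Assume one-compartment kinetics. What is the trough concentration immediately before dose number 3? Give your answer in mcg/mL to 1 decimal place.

f = (1/2)^(τ/t½) = (1/2)^(23/46) ≈ 0.7071.
C₀ = D/Vd = 1049/85 ≈ 12.341 mcg/mL.
Before the 3rd dose, 2 doses have been given. Superposition: Cmin = C₀·(f + f²).
≈ 12.341 × (0.7071 + 0.5000) ≈ 12.341 × 1.2071 ≈ 14.897 mcg/mL.

14.9 mcg/mL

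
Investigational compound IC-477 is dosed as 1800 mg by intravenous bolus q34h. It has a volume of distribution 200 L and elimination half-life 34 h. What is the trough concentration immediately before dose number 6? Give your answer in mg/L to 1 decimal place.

f = (1/2)^(τ/t½) = (1/2)^(34/34) ≈ 0.5000.
C₀ = D/Vd = 1800/200 ≈ 9.000 mg/L.
Before the 6th dose, 5 doses have been given. Superposition: Cmin = C₀·(f + f² + … + f^5).
≈ 9.000 × (0.5000 + 0.2500 + 0.1250 + 0.0625 + 0.0313) ≈ 9.000 × 0.9688 ≈ 8.719 mg/L.

8.7 mg/L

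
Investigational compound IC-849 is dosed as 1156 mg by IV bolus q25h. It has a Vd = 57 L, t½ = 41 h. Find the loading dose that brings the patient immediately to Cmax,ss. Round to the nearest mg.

3354 mg

f = (1/2)^(25/41) ≈ 0.655307; accumulation ratio R = 1/(1−f) ≈ 2.90113.
Loading dose to hit Cmax,ss on first dose: D_load = D_maint·R ≈ 1156 × 2.90113 ≈ 3353.71 mg.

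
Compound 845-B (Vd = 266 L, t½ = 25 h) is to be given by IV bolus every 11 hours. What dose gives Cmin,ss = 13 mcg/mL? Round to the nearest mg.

1233 mg

τ/t½ = 11/25 ≈ 0.44, so f = (1/2)^(11/25) ≈ 0.737135.
Cmin,ss = (D/Vd)·f/(1−f), so D = Cmin,ss·Vd·(1−f)/f.
D = 13 × 266 × (1−f)/f ≈ 13 × 266 × 0.35660 ≈ 1233.12 mg.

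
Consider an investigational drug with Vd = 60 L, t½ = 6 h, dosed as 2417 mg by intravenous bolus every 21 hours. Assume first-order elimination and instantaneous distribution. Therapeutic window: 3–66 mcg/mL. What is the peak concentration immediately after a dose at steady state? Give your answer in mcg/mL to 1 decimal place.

k = ln2/t½ = ln2/6 ≈ 0.115525 h⁻¹; fraction remaining f = e^(−kτ) = e^(−0.115525×21) ≈ 0.0884.
Accumulation ratio R = 1/(1 − f) ≈ 1/0.9116 ≈ 1.0970.
Single-dose peak C₀ = D/Vd = 2417/60 ≈ 40.283 mcg/mL.
Cmax,ss = C₀/(1 − f) ≈ 40.283/0.9116 ≈ 44.189 mcg/mL.
Peak 44.2 mcg/mL vs MTC 66 mcg/mL: below toxic threshold.

44.2 mcg/mL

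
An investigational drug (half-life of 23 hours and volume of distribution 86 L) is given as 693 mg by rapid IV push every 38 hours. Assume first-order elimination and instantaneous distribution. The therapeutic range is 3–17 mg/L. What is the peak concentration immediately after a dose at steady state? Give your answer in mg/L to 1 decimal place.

11.8 mg/L

τ/t½ = 38/23 ≈ 1.6522, so fraction remaining f = (1/2)^(38/23) ≈ 0.3182.
At steady state, accumulation factor R = 1/(1 − e^(−kτ)) ≈ 1.4667.
Single-dose peak C₀ = D/Vd = 693/86 ≈ 8.058 mg/L.
Steady-state peak Cmax,ss = C₀·R ≈ 8.058 × 1.4667 ≈ 11.819 mg/L.
Peak 11.8 mg/L vs MTC 17 mg/L: below toxic threshold.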